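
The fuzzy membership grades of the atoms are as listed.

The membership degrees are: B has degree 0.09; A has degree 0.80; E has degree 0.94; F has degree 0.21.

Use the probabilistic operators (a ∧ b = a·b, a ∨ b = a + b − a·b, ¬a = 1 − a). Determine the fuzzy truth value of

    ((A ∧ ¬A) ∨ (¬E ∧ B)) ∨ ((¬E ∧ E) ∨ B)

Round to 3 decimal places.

¬A = 1 − 0.8000 = 0.2000
A ∧ ¬A = a·b on (0.8000, 0.2000) = 0.1600
¬E = 1 − 0.9400 = 0.0600
¬E ∧ B = a·b on (0.0600, 0.0900) = 0.0054
(A ∧ ¬A) ∨ (¬E ∧ B) = a + b − a·b on (0.1600, 0.0054) = 0.1645
¬E = 1 − 0.9400 = 0.0600
¬E ∧ E = a·b on (0.0600, 0.9400) = 0.0564
(¬E ∧ E) ∨ B = a + b − a·b on (0.0564, 0.0900) = 0.1413
((A ∧ ¬A) ∨ (¬E ∧ B)) ∨ ((¬E ∧ E) ∨ B) = a + b − a·b on (0.1645, 0.1413) = 0.2826

0.283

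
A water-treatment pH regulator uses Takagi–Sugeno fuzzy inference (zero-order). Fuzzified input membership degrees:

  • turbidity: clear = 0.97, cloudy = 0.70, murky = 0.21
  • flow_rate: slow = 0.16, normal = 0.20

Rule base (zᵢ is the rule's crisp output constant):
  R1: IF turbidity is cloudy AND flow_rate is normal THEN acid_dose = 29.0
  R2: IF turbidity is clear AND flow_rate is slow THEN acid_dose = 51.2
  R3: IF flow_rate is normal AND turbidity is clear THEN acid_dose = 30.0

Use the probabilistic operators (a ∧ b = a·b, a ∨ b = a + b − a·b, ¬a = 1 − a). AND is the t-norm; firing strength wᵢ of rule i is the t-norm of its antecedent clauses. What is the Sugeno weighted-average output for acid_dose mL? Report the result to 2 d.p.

R1 (z=29.0): cloudy=0.70, normal=0.20; AND[a·b] → w = 0.1400
R2 (z=51.2): clear=0.97, slow=0.16; AND[a·b] → w = 0.1552
R3 (z=30.0): normal=0.20, clear=0.97; AND[a·b] → w = 0.1940
Weighted average = (0.1400·29.0 + 0.1552·51.2 + 0.1940·30.0) / (0.1400 + 0.1552 + 0.1940)
  = 17.8262 / 0.4892 = 36.44

36.44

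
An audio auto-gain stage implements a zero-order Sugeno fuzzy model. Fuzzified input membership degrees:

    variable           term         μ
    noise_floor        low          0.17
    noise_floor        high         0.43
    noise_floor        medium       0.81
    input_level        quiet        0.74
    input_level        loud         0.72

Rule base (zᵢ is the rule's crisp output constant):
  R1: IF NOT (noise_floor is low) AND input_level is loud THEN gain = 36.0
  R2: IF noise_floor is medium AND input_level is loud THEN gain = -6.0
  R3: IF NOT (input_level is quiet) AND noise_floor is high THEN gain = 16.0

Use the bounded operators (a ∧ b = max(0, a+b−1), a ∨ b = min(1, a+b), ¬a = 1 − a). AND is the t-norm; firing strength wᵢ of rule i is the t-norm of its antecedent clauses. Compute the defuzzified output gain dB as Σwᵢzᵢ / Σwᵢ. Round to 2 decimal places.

15.39

R1 (z=36.0): ¬low=1−0.17=0.83, loud=0.72; AND[max(0, a+b−1)] → w = 0.55
R2 (z=-6.0): medium=0.81, loud=0.72; AND[max(0, a+b−1)] → w = 0.53
R3 (z=16.0): ¬quiet=1−0.74=0.26, high=0.43; AND[max(0, a+b−1)] → w = 0.00
Weighted average = (0.55·36.0 + 0.53·-6.0 + 0.00·16.0) / (0.55 + 0.53 + 0.00)
  = 16.6200 / 1.0800 = 15.39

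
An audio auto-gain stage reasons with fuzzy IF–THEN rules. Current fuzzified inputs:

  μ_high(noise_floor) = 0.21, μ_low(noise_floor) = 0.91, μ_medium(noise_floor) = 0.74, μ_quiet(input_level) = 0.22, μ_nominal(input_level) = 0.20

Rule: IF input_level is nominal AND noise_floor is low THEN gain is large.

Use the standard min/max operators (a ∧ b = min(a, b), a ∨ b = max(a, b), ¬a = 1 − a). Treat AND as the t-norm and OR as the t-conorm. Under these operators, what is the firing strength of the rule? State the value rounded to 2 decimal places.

0.20

firing strength: nominal=0.20, low=0.91; AND[min(a, b)] → w = 0.20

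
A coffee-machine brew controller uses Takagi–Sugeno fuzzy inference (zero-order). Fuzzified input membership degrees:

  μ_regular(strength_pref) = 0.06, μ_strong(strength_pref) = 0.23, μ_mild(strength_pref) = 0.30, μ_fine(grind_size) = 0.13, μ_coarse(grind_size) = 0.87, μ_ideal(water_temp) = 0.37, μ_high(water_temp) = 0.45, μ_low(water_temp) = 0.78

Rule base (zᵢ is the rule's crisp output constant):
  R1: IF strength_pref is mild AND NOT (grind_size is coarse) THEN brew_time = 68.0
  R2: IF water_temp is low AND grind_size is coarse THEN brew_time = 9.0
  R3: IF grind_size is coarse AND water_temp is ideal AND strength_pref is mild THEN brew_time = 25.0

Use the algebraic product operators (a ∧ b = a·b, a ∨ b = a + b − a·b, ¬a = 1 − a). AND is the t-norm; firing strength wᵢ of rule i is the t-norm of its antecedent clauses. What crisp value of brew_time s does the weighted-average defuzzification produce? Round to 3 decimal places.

13.724

R1 (z=68.0): mild=0.30, ¬coarse=1−0.87=0.13; AND[a·b] → w = 0.0390
R2 (z=9.0): low=0.78, coarse=0.87; AND[a·b] → w = 0.6786
R3 (z=25.0): coarse=0.87, ideal=0.37, mild=0.30; AND[a·b] → w = 0.0966
Weighted average = (0.0390·68.0 + 0.6786·9.0 + 0.0966·25.0) / (0.0390 + 0.6786 + 0.0966)
  = 11.1737 / 0.8142 = 13.724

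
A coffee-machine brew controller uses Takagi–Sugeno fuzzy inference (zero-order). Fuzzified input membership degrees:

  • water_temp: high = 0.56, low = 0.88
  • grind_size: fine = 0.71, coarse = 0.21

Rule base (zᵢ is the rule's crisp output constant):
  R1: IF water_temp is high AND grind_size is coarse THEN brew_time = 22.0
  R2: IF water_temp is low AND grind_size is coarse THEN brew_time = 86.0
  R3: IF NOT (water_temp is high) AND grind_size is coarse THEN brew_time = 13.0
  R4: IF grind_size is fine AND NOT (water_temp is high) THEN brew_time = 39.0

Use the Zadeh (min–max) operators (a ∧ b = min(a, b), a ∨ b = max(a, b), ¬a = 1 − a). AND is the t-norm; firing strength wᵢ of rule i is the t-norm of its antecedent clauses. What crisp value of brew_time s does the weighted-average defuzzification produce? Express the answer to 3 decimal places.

R1 (z=22.0): high=0.56, coarse=0.21; AND[min(a, b)] → w = 0.21
R2 (z=86.0): low=0.88, coarse=0.21; AND[min(a, b)] → w = 0.21
R3 (z=13.0): ¬high=1−0.56=0.44, coarse=0.21; AND[min(a, b)] → w = 0.21
R4 (z=39.0): fine=0.71, ¬high=1−0.56=0.44; AND[min(a, b)] → w = 0.44
Weighted average = (0.21·22.0 + 0.21·86.0 + 0.21·13.0 + 0.44·39.0) / (0.21 + 0.21 + 0.21 + 0.44)
  = 42.5700 / 1.0700 = 39.785

39.785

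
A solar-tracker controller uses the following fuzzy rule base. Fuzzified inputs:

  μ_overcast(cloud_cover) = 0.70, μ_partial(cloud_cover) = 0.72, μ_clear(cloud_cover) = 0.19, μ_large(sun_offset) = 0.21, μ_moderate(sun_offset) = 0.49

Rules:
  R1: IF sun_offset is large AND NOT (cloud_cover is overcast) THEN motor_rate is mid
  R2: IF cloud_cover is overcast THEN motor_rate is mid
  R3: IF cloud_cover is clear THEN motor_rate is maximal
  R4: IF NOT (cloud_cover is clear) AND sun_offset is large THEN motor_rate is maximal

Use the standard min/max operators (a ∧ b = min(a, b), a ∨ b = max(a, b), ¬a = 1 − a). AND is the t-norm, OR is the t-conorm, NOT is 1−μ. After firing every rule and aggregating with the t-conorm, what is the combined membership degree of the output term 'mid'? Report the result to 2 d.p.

0.70

R1: large=0.21, ¬overcast=1−0.70=0.30; AND[min(a, b)] → w = 0.21
R2: overcast=0.70 → w = 0.70
R3: clear=0.19 → w = 0.19
R4: ¬clear=1−0.19=0.81, large=0.21; AND[min(a, b)] → w = 0.21
Rules with consequent 'mid': {R1, R2} → strengths 0.21, 0.70
Aggregate via t-conorm [max(a, b)]: 0.70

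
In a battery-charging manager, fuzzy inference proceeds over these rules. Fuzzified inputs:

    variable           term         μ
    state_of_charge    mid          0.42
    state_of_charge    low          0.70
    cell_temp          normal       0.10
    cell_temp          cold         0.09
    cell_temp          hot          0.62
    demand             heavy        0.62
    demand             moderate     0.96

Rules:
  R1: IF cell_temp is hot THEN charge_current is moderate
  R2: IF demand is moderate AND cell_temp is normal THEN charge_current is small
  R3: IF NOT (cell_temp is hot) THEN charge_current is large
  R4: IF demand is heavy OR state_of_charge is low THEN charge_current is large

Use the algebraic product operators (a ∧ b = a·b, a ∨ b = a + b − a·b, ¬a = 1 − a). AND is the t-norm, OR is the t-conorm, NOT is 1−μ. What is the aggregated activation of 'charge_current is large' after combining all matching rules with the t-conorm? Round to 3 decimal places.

0.929

R1: hot=0.62 → w = 0.6200
R2: moderate=0.96, normal=0.10; AND[a·b] → w = 0.0960
R3: ¬hot=1−0.62=0.38 → w = 0.3800
R4: heavy=0.62, low=0.70; OR[a + b − a·b] → w = 0.8860
Rules with consequent 'large': {R3, R4} → strengths 0.3800, 0.8860
Aggregate via t-conorm [a + b − a·b]: 0.9293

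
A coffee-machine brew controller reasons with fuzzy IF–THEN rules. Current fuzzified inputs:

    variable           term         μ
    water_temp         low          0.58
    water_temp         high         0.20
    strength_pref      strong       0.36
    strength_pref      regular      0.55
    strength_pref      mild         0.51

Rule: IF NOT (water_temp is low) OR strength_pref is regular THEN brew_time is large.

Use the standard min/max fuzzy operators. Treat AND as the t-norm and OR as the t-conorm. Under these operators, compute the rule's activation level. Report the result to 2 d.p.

0.55

firing strength: ¬low=1−0.58=0.42, regular=0.55; OR[max(a, b)] → w = 0.55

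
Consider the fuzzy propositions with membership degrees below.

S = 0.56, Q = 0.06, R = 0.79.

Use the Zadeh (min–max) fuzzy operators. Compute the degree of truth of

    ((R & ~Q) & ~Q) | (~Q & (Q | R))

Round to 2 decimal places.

0.79

~Q = 1 − 0.06 = 0.94
R & ~Q = min(a, b) on (0.79, 0.94) = 0.79
~Q = 1 − 0.06 = 0.94
(R & ~Q) & ~Q = min(a, b) on (0.79, 0.94) = 0.79
~Q = 1 − 0.06 = 0.94
Q | R = max(a, b) on (0.06, 0.79) = 0.79
~Q & (Q | R) = min(a, b) on (0.94, 0.79) = 0.79
((R & ~Q) & ~Q) | (~Q & (Q | R)) = max(a, b) on (0.79, 0.79) = 0.79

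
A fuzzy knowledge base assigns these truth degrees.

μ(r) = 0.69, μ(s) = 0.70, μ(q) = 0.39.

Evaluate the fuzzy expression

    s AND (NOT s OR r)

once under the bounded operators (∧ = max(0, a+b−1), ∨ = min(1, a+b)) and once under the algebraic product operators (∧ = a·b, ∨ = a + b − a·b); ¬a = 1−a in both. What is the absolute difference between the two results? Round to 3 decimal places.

Under bounded:
  NOT s = 1 − 0.70 = 0.30
  NOT s OR r = min(1, a+b) on (0.30, 0.69) = 0.99
  s AND (NOT s OR r) = max(0, a+b−1) on (0.70, 0.99) = 0.69
  → value = 0.6900
Under algebraic product:
  NOT s = 1 − 0.7000 = 0.3000
  NOT s OR r = a + b − a·b on (0.3000, 0.6900) = 0.7830
  s AND (NOT s OR r) = a·b on (0.7000, 0.7830) = 0.5481
  → value = 0.5481
|0.6900 − 0.5481| = 0.142

0.142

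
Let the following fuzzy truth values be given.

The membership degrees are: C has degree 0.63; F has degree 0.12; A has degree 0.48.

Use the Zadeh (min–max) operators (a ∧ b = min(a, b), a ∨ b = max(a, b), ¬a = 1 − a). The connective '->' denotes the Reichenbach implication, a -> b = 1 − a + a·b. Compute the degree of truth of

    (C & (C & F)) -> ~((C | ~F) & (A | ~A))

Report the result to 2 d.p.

C & F = min(a, b) on (0.63, 0.12) = 0.12
C & (C & F) = min(a, b) on (0.63, 0.12) = 0.12
~F = 1 − 0.12 = 0.88
C | ~F = max(a, b) on (0.63, 0.88) = 0.88
~A = 1 − 0.48 = 0.52
A | ~A = max(a, b) on (0.48, 0.52) = 0.52
(C | ~F) & (A | ~A) = min(a, b) on (0.88, 0.52) = 0.52
~((C | ~F) & (A | ~A)) = 1 − 0.52 = 0.48
(C & (C & F)) -> ~((C | ~F) & (A | ~A))  [Reichenbach: 1 − a + a·b] with a=0.12, b=0.48 → 0.94

0.94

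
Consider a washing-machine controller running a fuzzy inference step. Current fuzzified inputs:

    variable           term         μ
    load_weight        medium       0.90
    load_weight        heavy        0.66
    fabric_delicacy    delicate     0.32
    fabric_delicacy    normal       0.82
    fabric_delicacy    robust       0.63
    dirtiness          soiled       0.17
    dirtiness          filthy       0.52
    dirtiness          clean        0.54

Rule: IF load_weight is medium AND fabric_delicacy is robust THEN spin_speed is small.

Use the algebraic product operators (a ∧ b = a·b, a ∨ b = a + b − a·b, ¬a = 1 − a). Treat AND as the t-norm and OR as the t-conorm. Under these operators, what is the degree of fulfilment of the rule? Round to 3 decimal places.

firing strength: medium=0.90, robust=0.63; AND[a·b] → w = 0.5670

0.567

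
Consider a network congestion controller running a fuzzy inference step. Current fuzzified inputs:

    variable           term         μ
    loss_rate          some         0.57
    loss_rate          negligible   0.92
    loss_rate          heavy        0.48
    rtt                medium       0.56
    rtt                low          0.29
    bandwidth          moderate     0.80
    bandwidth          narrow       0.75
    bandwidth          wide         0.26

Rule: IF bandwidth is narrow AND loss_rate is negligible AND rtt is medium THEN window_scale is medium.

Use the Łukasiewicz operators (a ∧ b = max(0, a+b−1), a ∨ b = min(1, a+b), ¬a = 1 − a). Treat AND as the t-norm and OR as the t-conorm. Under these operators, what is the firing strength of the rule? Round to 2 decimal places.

0.23

firing strength: narrow=0.75, negligible=0.92, medium=0.56; AND[max(0, a+b−1)] → w = 0.23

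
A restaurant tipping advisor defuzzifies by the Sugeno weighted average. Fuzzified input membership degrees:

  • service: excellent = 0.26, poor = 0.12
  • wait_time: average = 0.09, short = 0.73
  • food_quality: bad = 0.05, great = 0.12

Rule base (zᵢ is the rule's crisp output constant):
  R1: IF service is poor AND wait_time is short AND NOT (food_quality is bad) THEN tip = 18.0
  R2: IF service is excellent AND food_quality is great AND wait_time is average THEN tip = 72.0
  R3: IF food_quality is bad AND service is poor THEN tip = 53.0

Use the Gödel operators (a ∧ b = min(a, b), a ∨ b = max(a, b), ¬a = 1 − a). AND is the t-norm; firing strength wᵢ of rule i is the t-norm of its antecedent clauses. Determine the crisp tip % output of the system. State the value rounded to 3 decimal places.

43.423

R1 (z=18.0): poor=0.12, short=0.73, ¬bad=1−0.05=0.95; AND[min(a, b)] → w = 0.12
R2 (z=72.0): excellent=0.26, great=0.12, average=0.09; AND[min(a, b)] → w = 0.09
R3 (z=53.0): bad=0.05, poor=0.12; AND[min(a, b)] → w = 0.05
Weighted average = (0.12·18.0 + 0.09·72.0 + 0.05·53.0) / (0.12 + 0.09 + 0.05)
  = 11.2900 / 0.2600 = 43.423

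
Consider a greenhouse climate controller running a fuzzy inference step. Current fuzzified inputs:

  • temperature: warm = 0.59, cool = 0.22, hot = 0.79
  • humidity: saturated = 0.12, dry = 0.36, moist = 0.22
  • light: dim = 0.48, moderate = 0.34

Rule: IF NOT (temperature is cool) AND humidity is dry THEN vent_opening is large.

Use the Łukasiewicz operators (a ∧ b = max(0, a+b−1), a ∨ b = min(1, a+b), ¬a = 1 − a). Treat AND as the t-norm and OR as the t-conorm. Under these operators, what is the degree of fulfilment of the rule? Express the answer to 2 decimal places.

firing strength: ¬cool=1−0.22=0.78, dry=0.36; AND[max(0, a+b−1)] → w = 0.14

0.14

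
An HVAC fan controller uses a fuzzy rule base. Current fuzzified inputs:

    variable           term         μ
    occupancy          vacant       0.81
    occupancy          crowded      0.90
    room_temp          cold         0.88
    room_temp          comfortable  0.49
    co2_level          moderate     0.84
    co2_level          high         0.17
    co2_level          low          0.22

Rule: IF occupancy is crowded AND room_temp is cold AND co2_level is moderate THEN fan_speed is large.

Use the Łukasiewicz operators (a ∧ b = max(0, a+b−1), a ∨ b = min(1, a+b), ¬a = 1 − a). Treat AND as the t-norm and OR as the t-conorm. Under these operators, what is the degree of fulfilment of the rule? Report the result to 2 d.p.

firing strength: crowded=0.90, cold=0.88, moderate=0.84; AND[max(0, a+b−1)] → w = 0.62

0.62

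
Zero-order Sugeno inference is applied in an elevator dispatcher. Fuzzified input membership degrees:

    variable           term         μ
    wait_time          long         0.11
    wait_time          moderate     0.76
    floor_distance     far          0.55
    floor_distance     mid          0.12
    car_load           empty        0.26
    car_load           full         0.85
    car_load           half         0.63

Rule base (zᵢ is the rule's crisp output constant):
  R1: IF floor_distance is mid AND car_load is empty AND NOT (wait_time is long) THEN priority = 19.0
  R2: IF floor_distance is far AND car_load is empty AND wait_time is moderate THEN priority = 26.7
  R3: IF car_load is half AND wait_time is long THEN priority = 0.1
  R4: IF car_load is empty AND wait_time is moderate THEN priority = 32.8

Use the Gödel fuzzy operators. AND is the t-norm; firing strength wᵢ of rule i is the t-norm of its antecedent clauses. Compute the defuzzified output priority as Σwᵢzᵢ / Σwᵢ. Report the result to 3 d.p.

23.681

R1 (z=19.0): mid=0.12, empty=0.26, ¬long=1−0.11=0.89; AND[min(a, b)] → w = 0.12
R2 (z=26.7): far=0.55, empty=0.26, moderate=0.76; AND[min(a, b)] → w = 0.26
R3 (z=0.1): half=0.63, long=0.11; AND[min(a, b)] → w = 0.11
R4 (z=32.8): empty=0.26, moderate=0.76; AND[min(a, b)] → w = 0.26
Weighted average = (0.12·19.0 + 0.26·26.7 + 0.11·0.1 + 0.26·32.8) / (0.12 + 0.26 + 0.11 + 0.26)
  = 17.7610 / 0.7500 = 23.681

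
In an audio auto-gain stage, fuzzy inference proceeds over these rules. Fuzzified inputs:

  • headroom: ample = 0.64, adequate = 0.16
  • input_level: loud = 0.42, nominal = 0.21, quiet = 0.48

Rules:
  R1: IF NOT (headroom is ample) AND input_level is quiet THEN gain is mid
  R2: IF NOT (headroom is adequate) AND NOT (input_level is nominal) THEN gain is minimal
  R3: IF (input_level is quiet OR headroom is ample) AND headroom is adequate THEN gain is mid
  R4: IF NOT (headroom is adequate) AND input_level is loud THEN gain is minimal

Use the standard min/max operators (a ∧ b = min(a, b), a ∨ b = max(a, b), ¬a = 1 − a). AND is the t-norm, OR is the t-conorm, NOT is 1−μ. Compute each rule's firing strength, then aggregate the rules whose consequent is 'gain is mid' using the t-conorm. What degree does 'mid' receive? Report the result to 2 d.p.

R1: ¬ample=1−0.64=0.36, quiet=0.48; AND[min(a, b)] → w = 0.36
R2: ¬adequate=1−0.16=0.84, ¬nominal=1−0.21=0.79; AND[min(a, b)] → w = 0.79
R3: (quiet=0.48 OR ample=0.64) = 0.64; AND[min(a, b)] with adequate=0.16 → w = 0.16
R4: ¬adequate=1−0.16=0.84, loud=0.42; AND[min(a, b)] → w = 0.42
Rules with consequent 'mid': {R1, R3} → strengths 0.36, 0.16
Aggregate via t-conorm [max(a, b)]: 0.36

0.36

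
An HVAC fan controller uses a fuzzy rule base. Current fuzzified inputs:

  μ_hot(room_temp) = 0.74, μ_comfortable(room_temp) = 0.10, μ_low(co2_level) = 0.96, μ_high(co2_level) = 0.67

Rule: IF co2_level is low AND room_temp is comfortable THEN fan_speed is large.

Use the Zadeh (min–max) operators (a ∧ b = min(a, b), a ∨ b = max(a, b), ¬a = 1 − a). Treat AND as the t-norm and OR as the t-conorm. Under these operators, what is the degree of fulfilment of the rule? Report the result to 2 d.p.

firing strength: low=0.96, comfortable=0.10; AND[min(a, b)] → w = 0.10

0.10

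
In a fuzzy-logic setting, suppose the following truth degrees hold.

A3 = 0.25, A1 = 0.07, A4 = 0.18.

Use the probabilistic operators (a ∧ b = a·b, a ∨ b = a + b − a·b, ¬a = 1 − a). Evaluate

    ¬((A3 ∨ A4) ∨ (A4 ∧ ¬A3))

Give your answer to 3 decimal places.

A3 ∨ A4 = a + b − a·b on (0.2500, 0.1800) = 0.3850
¬A3 = 1 − 0.2500 = 0.7500
A4 ∧ ¬A3 = a·b on (0.1800, 0.7500) = 0.1350
(A3 ∨ A4) ∨ (A4 ∧ ¬A3) = a + b − a·b on (0.3850, 0.1350) = 0.4680
¬((A3 ∨ A4) ∨ (A4 ∧ ¬A3)) = 1 − 0.4680 = 0.5320

0.532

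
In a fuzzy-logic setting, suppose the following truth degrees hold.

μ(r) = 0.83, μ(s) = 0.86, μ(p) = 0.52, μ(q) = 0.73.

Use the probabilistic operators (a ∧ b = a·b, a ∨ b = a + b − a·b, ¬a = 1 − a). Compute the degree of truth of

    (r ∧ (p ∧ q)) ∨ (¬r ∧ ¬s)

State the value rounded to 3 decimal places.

0.331

p ∧ q = a·b on (0.5200, 0.7300) = 0.3796
r ∧ (p ∧ q) = a·b on (0.8300, 0.3796) = 0.3151
¬r = 1 − 0.8300 = 0.1700
¬s = 1 − 0.8600 = 0.1400
¬r ∧ ¬s = a·b on (0.1700, 0.1400) = 0.0238
(r ∧ (p ∧ q)) ∨ (¬r ∧ ¬s) = a + b − a·b on (0.3151, 0.0238) = 0.3314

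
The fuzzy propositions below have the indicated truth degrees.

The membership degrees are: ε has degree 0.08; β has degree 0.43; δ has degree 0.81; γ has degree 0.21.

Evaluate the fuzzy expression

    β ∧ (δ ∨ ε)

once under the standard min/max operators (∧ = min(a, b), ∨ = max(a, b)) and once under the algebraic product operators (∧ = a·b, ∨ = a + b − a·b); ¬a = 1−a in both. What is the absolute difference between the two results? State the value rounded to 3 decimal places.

0.075

Under standard min/max:
  δ ∨ ε = max(a, b) on (0.81, 0.08) = 0.81
  β ∧ (δ ∨ ε) = min(a, b) on (0.43, 0.81) = 0.43
  → value = 0.4300
Under algebraic product:
  δ ∨ ε = a + b − a·b on (0.8100, 0.0800) = 0.8252
  β ∧ (δ ∨ ε) = a·b on (0.4300, 0.8252) = 0.3548
  → value = 0.3548
|0.4300 − 0.3548| = 0.075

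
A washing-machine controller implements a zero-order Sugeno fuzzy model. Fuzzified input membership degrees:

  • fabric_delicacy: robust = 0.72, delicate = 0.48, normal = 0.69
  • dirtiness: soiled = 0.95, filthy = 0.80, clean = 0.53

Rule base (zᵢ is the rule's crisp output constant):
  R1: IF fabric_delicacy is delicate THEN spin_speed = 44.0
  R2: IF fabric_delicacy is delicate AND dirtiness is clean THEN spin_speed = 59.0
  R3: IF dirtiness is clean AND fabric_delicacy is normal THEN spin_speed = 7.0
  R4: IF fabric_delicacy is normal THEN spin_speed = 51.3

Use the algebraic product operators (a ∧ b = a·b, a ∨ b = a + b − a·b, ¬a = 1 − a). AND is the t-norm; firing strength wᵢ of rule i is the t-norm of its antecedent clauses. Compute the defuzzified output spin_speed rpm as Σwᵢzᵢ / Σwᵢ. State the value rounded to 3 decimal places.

41.387

R1 (z=44.0): delicate=0.48 → w = 0.4800
R2 (z=59.0): delicate=0.48, clean=0.53; AND[a·b] → w = 0.2544
R3 (z=7.0): clean=0.53, normal=0.69; AND[a·b] → w = 0.3657
R4 (z=51.3): normal=0.69 → w = 0.6900
Weighted average = (0.4800·44.0 + 0.2544·59.0 + 0.3657·7.0 + 0.6900·51.3) / (0.4800 + 0.2544 + 0.3657 + 0.6900)
  = 74.0865 / 1.7901 = 41.387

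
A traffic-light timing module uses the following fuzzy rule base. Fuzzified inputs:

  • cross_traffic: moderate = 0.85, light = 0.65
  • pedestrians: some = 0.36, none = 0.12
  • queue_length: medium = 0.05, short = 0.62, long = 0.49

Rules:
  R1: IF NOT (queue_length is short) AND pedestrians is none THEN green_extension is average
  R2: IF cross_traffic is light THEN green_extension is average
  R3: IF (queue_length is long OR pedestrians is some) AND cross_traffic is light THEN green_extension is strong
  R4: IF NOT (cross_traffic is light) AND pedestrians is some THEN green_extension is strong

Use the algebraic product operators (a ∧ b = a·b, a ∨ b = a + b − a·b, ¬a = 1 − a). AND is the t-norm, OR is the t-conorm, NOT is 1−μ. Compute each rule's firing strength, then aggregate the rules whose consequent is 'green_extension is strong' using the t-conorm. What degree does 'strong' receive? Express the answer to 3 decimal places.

0.509

R1: ¬short=1−0.62=0.38, none=0.12; AND[a·b] → w = 0.0456
R2: light=0.65 → w = 0.6500
R3: (long=0.49 OR some=0.36) = 0.6736; AND[a·b] with light=0.65 → w = 0.4378
R4: ¬light=1−0.65=0.35, some=0.36; AND[a·b] → w = 0.1260
Rules with consequent 'strong': {R3, R4} → strengths 0.4378, 0.1260
Aggregate via t-conorm [a + b − a·b]: 0.5087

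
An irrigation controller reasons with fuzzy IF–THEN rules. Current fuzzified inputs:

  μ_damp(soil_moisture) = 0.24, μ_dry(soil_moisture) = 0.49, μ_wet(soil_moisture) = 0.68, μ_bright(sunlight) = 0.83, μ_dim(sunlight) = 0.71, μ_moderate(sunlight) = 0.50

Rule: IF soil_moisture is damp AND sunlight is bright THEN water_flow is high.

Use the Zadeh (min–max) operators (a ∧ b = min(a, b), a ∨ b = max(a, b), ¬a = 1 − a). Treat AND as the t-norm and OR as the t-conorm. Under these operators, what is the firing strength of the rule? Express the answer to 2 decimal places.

0.24

firing strength: damp=0.24, bright=0.83; AND[min(a, b)] → w = 0.24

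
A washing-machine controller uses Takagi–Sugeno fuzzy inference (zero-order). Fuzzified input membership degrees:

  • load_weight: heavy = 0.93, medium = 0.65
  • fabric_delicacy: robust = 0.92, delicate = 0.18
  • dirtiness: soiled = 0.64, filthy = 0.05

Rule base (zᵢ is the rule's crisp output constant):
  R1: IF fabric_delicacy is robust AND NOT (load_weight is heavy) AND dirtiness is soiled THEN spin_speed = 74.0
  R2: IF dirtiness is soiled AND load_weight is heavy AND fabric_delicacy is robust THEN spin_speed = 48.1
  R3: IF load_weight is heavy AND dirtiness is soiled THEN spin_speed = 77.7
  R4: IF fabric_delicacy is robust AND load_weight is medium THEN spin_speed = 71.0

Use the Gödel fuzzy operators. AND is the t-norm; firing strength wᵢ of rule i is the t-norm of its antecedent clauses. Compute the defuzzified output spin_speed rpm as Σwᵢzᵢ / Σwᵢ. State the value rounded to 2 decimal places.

65.92

R1 (z=74.0): robust=0.92, ¬heavy=1−0.93=0.07, soiled=0.64; AND[min(a, b)] → w = 0.07
R2 (z=48.1): soiled=0.64, heavy=0.93, robust=0.92; AND[min(a, b)] → w = 0.64
R3 (z=77.7): heavy=0.93, soiled=0.64; AND[min(a, b)] → w = 0.64
R4 (z=71.0): robust=0.92, medium=0.65; AND[min(a, b)] → w = 0.65
Weighted average = (0.07·74.0 + 0.64·48.1 + 0.64·77.7 + 0.65·71.0) / (0.07 + 0.64 + 0.64 + 0.65)
  = 131.8420 / 2.0000 = 65.92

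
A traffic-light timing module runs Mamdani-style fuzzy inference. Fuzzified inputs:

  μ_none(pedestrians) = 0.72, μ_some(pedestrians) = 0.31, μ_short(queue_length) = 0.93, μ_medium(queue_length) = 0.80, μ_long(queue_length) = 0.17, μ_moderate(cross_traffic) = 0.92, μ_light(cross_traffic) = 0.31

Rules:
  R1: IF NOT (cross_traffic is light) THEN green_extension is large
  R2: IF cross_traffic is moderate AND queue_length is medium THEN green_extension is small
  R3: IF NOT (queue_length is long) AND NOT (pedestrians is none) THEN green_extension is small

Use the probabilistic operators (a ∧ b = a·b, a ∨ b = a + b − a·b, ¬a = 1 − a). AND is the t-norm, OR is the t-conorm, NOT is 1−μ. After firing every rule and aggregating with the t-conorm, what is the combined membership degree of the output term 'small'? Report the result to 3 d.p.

R1: ¬light=1−0.31=0.69 → w = 0.6900
R2: moderate=0.92, medium=0.80; AND[a·b] → w = 0.7360
R3: ¬long=1−0.17=0.83, ¬none=1−0.72=0.28; AND[a·b] → w = 0.2324
Rules with consequent 'small': {R2, R3} → strengths 0.7360, 0.2324
Aggregate via t-conorm [a + b − a·b]: 0.7974

0.797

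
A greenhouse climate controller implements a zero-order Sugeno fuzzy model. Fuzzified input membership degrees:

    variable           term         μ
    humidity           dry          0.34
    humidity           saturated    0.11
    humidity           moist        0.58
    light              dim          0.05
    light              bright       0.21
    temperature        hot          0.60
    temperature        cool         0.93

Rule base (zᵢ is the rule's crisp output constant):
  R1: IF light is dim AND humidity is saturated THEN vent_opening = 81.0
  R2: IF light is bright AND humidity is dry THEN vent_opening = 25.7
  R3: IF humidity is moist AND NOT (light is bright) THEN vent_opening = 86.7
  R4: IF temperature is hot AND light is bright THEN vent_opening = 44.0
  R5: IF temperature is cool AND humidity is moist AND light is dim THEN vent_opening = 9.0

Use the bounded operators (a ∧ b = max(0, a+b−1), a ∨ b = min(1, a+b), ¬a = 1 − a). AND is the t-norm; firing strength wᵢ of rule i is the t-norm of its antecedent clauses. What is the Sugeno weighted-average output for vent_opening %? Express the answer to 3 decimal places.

R1 (z=81.0): dim=0.05, saturated=0.11; AND[max(0, a+b−1)] → w = 0.00
R2 (z=25.7): bright=0.21, dry=0.34; AND[max(0, a+b−1)] → w = 0.00
R3 (z=86.7): moist=0.58, ¬bright=1−0.21=0.79; AND[max(0, a+b−1)] → w = 0.37
R4 (z=44.0): hot=0.60, bright=0.21; AND[max(0, a+b−1)] → w = 0.00
R5 (z=9.0): cool=0.93, moist=0.58, dim=0.05; AND[max(0, a+b−1)] → w = 0.00
Weighted average = (0.00·81.0 + 0.00·25.7 + 0.37·86.7 + 0.00·44.0 + 0.00·9.0) / (0.00 + 0.00 + 0.37 + 0.00 + 0.00)
  = 32.0790 / 0.3700 = 86.700

86.700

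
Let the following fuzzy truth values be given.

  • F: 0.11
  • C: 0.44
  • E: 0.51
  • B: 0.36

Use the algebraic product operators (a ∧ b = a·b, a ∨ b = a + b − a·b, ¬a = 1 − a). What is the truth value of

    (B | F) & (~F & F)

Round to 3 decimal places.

B | F = a + b − a·b on (0.3600, 0.1100) = 0.4304
~F = 1 − 0.1100 = 0.8900
~F & F = a·b on (0.8900, 0.1100) = 0.0979
(B | F) & (~F & F) = a·b on (0.4304, 0.0979) = 0.0421

0.042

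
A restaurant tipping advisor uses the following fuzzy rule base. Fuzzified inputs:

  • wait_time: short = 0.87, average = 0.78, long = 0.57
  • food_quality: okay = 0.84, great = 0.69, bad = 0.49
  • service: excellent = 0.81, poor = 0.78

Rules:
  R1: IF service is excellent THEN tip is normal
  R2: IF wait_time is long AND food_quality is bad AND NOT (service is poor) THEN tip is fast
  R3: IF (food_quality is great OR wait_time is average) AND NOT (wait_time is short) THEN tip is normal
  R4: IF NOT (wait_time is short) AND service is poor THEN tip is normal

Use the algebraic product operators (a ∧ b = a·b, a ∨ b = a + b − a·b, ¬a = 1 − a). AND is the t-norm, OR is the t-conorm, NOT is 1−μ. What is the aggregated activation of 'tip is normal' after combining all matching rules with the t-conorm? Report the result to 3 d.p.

R1: excellent=0.81 → w = 0.8100
R2: long=0.57, bad=0.49, ¬poor=1−0.78=0.22; AND[a·b] → w = 0.0614
R3: (great=0.69 OR average=0.78) = 0.9318; AND[a·b] with ¬short=1−0.87=0.13 → w = 0.1211
R4: ¬short=1−0.87=0.13, poor=0.78; AND[a·b] → w = 0.1014
Rules with consequent 'normal': {R1, R3, R4} → strengths 0.8100, 0.1211, 0.1014
Aggregate via t-conorm [a + b − a·b]: 0.8499

0.850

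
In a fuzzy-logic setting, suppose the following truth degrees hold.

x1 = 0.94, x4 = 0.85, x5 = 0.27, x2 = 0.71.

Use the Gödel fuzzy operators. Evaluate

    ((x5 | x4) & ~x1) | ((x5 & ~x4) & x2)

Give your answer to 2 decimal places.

0.15

x5 | x4 = max(a, b) on (0.27, 0.85) = 0.85
~x1 = 1 − 0.94 = 0.06
(x5 | x4) & ~x1 = min(a, b) on (0.85, 0.06) = 0.06
~x4 = 1 − 0.85 = 0.15
x5 & ~x4 = min(a, b) on (0.27, 0.15) = 0.15
(x5 & ~x4) & x2 = min(a, b) on (0.15, 0.71) = 0.15
((x5 | x4) & ~x1) | ((x5 & ~x4) & x2) = max(a, b) on (0.06, 0.15) = 0.15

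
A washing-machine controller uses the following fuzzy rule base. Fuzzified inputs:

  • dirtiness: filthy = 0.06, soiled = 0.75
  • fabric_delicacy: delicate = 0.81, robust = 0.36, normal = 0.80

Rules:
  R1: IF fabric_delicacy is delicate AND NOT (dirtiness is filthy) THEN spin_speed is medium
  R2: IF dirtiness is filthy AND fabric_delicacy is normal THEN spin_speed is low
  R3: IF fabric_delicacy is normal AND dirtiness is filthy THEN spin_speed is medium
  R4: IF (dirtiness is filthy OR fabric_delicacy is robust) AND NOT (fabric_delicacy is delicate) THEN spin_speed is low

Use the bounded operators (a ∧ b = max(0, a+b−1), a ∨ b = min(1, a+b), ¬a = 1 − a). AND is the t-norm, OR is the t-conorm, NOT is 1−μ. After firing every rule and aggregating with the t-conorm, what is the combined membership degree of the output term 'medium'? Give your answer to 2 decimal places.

0.75

R1: delicate=0.81, ¬filthy=1−0.06=0.94; AND[max(0, a+b−1)] → w = 0.75
R2: filthy=0.06, normal=0.80; AND[max(0, a+b−1)] → w = 0.00
R3: normal=0.80, filthy=0.06; AND[max(0, a+b−1)] → w = 0.00
R4: (filthy=0.06 OR robust=0.36) = 0.42; AND[max(0, a+b−1)] with ¬delicate=1−0.81=0.19 → w = 0.00
Rules with consequent 'medium': {R1, R3} → strengths 0.75, 0.00
Aggregate via t-conorm [min(1, a+b)]: 0.75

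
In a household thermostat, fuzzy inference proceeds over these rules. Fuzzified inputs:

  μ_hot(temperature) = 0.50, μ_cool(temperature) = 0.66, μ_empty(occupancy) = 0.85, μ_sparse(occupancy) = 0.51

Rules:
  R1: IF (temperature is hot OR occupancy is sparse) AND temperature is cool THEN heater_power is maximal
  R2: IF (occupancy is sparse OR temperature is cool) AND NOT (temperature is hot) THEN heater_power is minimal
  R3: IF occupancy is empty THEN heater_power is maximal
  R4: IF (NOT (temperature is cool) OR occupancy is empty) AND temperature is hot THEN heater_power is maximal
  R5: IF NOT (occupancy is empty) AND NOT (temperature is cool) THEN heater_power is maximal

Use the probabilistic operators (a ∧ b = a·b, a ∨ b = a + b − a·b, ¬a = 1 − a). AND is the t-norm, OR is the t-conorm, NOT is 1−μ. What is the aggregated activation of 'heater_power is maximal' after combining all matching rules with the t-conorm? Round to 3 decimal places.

R1: (hot=0.50 OR sparse=0.51) = 0.7550; AND[a·b] with cool=0.66 → w = 0.4983
R2: (sparse=0.51 OR cool=0.66) = 0.8334; AND[a·b] with ¬hot=1−0.50=0.50 → w = 0.4167
R3: empty=0.85 → w = 0.8500
R4: (¬cool=1−0.66=0.34 OR empty=0.85) = 0.9010; AND[a·b] with hot=0.50 → w = 0.4505
R5: ¬empty=1−0.85=0.15, ¬cool=1−0.66=0.34; AND[a·b] → w = 0.0510
Rules with consequent 'maximal': {R1, R3, R4, R5} → strengths 0.4983, 0.8500, 0.4505, 0.0510
Aggregate via t-conorm [a + b − a·b]: 0.9608

0.961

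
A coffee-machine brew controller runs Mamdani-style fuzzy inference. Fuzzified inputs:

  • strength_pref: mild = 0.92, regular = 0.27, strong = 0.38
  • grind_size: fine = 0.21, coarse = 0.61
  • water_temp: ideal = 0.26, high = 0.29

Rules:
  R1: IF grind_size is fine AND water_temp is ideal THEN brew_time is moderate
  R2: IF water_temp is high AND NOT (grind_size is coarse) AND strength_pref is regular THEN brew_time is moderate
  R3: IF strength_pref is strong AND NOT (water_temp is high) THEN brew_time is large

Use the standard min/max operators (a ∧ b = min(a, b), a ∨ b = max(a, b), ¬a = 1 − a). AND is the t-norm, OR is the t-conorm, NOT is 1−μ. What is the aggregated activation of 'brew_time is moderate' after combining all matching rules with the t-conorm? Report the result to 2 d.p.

0.27

R1: fine=0.21, ideal=0.26; AND[min(a, b)] → w = 0.21
R2: high=0.29, ¬coarse=1−0.61=0.39, regular=0.27; AND[min(a, b)] → w = 0.27
R3: strong=0.38, ¬high=1−0.29=0.71; AND[min(a, b)] → w = 0.38
Rules with consequent 'moderate': {R1, R2} → strengths 0.21, 0.27
Aggregate via t-conorm [max(a, b)]: 0.27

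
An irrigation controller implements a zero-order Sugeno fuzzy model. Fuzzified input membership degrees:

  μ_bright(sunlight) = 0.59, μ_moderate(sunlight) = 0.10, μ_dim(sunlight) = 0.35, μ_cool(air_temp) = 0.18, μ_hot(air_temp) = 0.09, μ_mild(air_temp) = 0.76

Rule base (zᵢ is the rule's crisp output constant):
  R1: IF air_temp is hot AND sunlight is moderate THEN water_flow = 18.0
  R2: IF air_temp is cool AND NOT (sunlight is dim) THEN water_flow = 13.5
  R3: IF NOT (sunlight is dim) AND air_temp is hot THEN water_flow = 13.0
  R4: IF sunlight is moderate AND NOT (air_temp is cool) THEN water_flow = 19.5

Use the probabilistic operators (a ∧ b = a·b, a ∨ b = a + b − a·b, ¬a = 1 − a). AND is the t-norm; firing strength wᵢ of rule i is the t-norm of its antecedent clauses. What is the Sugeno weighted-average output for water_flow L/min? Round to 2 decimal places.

R1 (z=18.0): hot=0.09, moderate=0.10; AND[a·b] → w = 0.0090
R2 (z=13.5): cool=0.18, ¬dim=1−0.35=0.65; AND[a·b] → w = 0.1170
R3 (z=13.0): ¬dim=1−0.35=0.65, hot=0.09; AND[a·b] → w = 0.0585
R4 (z=19.5): moderate=0.10, ¬cool=1−0.18=0.82; AND[a·b] → w = 0.0820
Weighted average = (0.0090·18.0 + 0.1170·13.5 + 0.0585·13.0 + 0.0820·19.5) / (0.0090 + 0.1170 + 0.0585 + 0.0820)
  = 4.1010 / 0.2665 = 15.39

15.39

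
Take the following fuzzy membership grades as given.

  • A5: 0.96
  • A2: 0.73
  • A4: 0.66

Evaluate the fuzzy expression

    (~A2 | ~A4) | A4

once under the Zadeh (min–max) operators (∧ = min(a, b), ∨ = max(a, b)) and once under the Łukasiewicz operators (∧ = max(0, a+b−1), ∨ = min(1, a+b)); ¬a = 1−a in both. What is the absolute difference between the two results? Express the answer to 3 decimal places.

0.340

Under Zadeh (min–max):
  ~A2 = 1 − 0.73 = 0.27
  ~A4 = 1 − 0.66 = 0.34
  ~A2 | ~A4 = max(a, b) on (0.27, 0.34) = 0.34
  (~A2 | ~A4) | A4 = max(a, b) on (0.34, 0.66) = 0.66
  → value = 0.6600
Under Łukasiewicz:
  ~A2 = 1 − 0.73 = 0.27
  ~A4 = 1 − 0.66 = 0.34
  ~A2 | ~A4 = min(1, a+b) on (0.27, 0.34) = 0.61
  (~A2 | ~A4) | A4 = min(1, a+b) on (0.61, 0.66) = 1.00
  → value = 1.0000
|0.6600 − 1.0000| = 0.340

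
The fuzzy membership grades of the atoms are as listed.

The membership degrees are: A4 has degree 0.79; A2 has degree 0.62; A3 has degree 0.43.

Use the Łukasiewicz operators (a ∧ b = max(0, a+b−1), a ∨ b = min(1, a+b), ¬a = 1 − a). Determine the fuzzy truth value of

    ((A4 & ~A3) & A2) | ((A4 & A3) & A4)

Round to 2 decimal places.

~A3 = 1 − 0.43 = 0.57
A4 & ~A3 = max(0, a+b−1) on (0.79, 0.57) = 0.36
(A4 & ~A3) & A2 = max(0, a+b−1) on (0.36, 0.62) = 0.00
A4 & A3 = max(0, a+b−1) on (0.79, 0.43) = 0.22
(A4 & A3) & A4 = max(0, a+b−1) on (0.22, 0.79) = 0.01
((A4 & ~A3) & A2) | ((A4 & A3) & A4) = min(1, a+b) on (0.00, 0.01) = 0.01

0.01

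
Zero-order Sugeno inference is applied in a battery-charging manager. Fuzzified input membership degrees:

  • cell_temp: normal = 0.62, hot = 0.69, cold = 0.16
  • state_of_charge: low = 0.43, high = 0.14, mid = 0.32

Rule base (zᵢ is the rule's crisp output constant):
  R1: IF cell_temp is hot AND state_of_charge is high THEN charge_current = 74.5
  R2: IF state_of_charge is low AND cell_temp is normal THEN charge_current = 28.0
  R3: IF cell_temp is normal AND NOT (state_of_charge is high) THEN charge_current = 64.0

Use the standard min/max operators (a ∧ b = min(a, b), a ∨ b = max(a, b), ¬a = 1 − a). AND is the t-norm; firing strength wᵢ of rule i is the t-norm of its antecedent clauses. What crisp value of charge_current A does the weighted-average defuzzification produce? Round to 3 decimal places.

R1 (z=74.5): hot=0.69, high=0.14; AND[min(a, b)] → w = 0.14
R2 (z=28.0): low=0.43, normal=0.62; AND[min(a, b)] → w = 0.43
R3 (z=64.0): normal=0.62, ¬high=1−0.14=0.86; AND[min(a, b)] → w = 0.62
Weighted average = (0.14·74.5 + 0.43·28.0 + 0.62·64.0) / (0.14 + 0.43 + 0.62)
  = 62.1500 / 1.1900 = 52.227

52.227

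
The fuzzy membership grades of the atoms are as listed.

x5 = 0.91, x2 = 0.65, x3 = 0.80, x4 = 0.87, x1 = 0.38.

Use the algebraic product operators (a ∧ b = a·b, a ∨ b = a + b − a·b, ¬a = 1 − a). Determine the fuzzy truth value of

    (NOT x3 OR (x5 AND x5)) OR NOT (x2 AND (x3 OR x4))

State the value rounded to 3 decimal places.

0.913

NOT x3 = 1 − 0.8000 = 0.2000
x5 AND x5 = a·b on (0.9100, 0.9100) = 0.8281
NOT x3 OR (x5 AND x5) = a + b − a·b on (0.2000, 0.8281) = 0.8625
x3 OR x4 = a + b − a·b on (0.8000, 0.8700) = 0.9740
x2 AND (x3 OR x4) = a·b on (0.6500, 0.9740) = 0.6331
NOT (x2 AND (x3 OR x4)) = 1 − 0.6331 = 0.3669
(NOT x3 OR (x5 AND x5)) OR NOT (x2 AND (x3 OR x4)) = a + b − a·b on (0.8625, 0.3669) = 0.9129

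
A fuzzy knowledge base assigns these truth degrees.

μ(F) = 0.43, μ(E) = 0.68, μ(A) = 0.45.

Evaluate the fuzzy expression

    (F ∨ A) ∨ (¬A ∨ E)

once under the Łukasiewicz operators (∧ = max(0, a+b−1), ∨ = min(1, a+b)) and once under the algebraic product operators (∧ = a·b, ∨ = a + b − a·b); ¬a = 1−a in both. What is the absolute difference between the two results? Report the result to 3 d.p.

Under Łukasiewicz:
  F ∨ A = min(1, a+b) on (0.43, 0.45) = 0.88
  ¬A = 1 − 0.45 = 0.55
  ¬A ∨ E = min(1, a+b) on (0.55, 0.68) = 1.00
  (F ∨ A) ∨ (¬A ∨ E) = min(1, a+b) on (0.88, 1.00) = 1.00
  → value = 1.0000
Under algebraic product:
  F ∨ A = a + b − a·b on (0.4300, 0.4500) = 0.6865
  ¬A = 1 − 0.4500 = 0.5500
  ¬A ∨ E = a + b − a·b on (0.5500, 0.6800) = 0.8560
  (F ∨ A) ∨ (¬A ∨ E) = a + b − a·b on (0.6865, 0.8560) = 0.9549
  → value = 0.9549
|1.0000 − 0.9549| = 0.045

0.045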